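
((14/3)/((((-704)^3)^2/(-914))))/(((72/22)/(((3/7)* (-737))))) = 30619/9055096730025984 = 0.00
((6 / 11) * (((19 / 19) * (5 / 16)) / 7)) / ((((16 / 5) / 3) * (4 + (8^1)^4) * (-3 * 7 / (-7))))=3 / 1616384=0.00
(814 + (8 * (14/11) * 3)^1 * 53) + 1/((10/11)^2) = 2677531/1100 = 2434.12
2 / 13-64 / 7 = -8.99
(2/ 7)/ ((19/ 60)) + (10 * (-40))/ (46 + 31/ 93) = -142920/ 18487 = -7.73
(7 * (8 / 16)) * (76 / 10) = 133 / 5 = 26.60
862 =862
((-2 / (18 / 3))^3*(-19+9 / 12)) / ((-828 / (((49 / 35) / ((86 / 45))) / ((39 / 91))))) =-3577 / 2563488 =-0.00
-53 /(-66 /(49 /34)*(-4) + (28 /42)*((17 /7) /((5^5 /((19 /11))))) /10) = -1339078125 /4628252261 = -0.29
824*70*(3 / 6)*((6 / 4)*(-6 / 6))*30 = -1297800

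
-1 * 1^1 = -1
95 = 95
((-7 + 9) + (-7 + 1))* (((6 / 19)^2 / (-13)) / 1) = 144 / 4693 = 0.03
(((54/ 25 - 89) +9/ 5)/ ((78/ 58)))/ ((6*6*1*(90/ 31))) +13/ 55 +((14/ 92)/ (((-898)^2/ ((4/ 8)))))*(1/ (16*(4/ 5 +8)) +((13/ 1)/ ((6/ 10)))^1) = -7603228177892591/ 20623995190656000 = -0.37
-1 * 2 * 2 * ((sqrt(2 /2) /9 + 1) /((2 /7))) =-140 /9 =-15.56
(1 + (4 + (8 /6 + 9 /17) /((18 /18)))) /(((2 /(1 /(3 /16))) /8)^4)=5872025600 /4131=1421453.79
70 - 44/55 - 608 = -2694/5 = -538.80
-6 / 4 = -3 / 2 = -1.50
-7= -7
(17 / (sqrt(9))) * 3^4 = 459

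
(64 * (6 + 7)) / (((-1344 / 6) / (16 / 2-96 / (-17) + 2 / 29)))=-25116 / 493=-50.95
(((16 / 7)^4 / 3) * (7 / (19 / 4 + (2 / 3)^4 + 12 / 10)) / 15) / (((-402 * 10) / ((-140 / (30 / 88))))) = 11534336 / 163476985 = 0.07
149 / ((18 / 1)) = 149 / 18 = 8.28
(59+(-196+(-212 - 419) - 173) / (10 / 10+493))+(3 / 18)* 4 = 42713 / 741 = 57.64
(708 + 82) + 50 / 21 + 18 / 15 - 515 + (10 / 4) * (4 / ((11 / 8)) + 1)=288.35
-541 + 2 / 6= -1622 / 3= -540.67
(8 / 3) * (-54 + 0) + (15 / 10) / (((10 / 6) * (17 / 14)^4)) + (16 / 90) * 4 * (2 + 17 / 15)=-7969287896 / 56376675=-141.36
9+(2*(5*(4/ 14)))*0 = 9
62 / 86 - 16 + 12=-141 / 43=-3.28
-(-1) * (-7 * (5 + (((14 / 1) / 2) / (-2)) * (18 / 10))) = 91 / 10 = 9.10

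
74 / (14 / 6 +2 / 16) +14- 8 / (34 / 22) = 39042 / 1003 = 38.93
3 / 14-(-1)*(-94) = -93.79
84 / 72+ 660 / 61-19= -2567 / 366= -7.01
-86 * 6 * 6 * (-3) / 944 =9.84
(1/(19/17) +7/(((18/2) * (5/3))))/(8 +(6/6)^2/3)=388/2375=0.16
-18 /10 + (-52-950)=-5019 /5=-1003.80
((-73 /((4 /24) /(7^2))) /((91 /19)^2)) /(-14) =79059 /1183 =66.83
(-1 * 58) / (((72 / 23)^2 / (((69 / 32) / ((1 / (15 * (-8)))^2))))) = -8821075 / 48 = -183772.40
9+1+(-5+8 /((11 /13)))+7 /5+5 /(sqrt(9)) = 2891 /165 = 17.52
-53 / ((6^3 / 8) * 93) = -53 / 2511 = -0.02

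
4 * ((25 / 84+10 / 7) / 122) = 145 / 2562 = 0.06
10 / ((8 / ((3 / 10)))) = 3 / 8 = 0.38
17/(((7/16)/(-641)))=-174352/7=-24907.43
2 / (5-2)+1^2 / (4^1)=11 / 12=0.92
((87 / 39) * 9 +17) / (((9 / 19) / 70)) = 641060 / 117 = 5479.15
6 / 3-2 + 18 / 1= 18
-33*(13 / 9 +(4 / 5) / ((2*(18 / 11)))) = -836 / 15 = -55.73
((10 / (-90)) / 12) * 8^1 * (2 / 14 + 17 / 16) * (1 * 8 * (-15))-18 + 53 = 320 / 7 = 45.71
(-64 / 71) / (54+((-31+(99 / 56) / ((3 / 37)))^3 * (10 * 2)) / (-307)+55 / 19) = -16389890048 / 1955795954403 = -0.01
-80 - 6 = -86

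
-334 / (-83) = 334 / 83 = 4.02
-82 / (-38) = 41 / 19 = 2.16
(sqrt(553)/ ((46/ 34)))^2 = 159817/ 529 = 302.11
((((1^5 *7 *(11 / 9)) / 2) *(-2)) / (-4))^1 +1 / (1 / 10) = 12.14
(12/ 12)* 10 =10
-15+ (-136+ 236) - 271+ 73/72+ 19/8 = -3287/18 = -182.61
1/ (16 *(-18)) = -1/ 288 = -0.00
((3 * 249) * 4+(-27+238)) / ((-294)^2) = 457 / 12348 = 0.04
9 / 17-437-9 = -7573 / 17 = -445.47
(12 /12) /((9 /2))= 2 /9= 0.22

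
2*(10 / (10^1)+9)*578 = 11560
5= 5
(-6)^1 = -6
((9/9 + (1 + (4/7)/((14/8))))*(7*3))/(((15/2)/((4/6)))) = 152/35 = 4.34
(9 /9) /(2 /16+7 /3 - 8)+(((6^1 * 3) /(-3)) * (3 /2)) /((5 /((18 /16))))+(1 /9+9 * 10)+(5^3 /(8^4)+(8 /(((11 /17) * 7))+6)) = 25807127551 /269660160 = 95.70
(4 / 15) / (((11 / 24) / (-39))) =-1248 / 55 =-22.69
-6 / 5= -1.20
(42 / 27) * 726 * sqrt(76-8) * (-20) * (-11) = 1490720 * sqrt(17) / 3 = 2048798.67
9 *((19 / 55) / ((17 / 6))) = 1026 / 935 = 1.10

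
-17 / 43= -0.40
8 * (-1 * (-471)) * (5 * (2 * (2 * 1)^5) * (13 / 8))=1959360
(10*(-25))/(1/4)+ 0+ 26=-974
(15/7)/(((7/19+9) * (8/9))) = 2565/9968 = 0.26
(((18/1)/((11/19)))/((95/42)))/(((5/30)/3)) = 13608/55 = 247.42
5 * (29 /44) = 145 /44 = 3.30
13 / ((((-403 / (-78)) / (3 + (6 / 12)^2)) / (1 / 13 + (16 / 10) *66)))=267891 / 310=864.16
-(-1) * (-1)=-1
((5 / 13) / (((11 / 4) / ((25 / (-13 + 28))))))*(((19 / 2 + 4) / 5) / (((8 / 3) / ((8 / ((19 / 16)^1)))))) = 4320 / 2717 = 1.59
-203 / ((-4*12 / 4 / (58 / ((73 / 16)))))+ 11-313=-19042 / 219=-86.95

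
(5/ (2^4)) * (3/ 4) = 15/ 64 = 0.23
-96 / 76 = -24 / 19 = -1.26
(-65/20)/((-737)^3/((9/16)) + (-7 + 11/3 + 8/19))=2223/486783714440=0.00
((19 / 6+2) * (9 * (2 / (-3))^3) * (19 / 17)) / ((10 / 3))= -1178 / 255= -4.62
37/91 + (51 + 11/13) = 4755/91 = 52.25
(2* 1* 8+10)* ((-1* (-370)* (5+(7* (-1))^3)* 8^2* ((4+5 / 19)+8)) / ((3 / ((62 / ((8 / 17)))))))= -6388196863360 / 57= -112073629181.75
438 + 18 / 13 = 5712 / 13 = 439.38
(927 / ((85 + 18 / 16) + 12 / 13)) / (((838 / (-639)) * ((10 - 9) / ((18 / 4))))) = -138610602 / 3793207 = -36.54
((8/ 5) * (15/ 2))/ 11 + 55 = 617/ 11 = 56.09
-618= -618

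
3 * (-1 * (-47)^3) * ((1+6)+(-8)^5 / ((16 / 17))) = -10841924421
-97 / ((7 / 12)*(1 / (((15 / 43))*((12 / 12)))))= -17460 / 301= -58.01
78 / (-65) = -6 / 5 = -1.20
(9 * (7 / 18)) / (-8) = -7 / 16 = -0.44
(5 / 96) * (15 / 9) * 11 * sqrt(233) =275 * sqrt(233) / 288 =14.58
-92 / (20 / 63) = -1449 / 5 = -289.80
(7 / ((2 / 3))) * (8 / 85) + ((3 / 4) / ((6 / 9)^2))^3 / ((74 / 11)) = 43864341 / 25763840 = 1.70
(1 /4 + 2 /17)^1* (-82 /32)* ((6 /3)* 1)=-1025 /544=-1.88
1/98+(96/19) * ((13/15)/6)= 20669/27930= 0.74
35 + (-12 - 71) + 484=436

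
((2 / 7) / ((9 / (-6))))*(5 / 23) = -20 / 483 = -0.04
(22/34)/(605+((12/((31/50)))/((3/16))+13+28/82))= 13981/15590904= 0.00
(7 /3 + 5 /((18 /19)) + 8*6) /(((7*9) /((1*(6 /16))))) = 0.33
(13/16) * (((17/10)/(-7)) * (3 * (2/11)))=-663/6160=-0.11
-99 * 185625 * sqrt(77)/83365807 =-18376875 * sqrt(77)/83365807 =-1.93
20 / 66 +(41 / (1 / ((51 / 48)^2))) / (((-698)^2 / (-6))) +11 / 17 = 33219063829 / 34985144832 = 0.95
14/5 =2.80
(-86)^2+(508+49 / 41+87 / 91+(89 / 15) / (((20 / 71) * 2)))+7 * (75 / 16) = 35591480503 / 4477200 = 7949.50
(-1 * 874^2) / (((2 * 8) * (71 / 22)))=-2100659 / 142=-14793.37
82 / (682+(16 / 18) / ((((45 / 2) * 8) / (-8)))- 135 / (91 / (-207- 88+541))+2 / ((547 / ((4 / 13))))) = 0.26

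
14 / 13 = 1.08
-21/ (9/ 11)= -77/ 3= -25.67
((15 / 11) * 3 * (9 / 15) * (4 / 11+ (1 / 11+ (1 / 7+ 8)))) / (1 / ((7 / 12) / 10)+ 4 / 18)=80433 / 66187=1.22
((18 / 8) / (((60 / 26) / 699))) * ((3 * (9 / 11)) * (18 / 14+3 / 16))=2208141 / 896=2464.44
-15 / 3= -5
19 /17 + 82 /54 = 2.64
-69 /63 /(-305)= 23 /6405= 0.00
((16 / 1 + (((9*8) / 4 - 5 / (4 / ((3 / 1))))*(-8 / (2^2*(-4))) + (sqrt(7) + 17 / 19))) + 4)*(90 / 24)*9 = 135*sqrt(7) / 4 + 574965 / 608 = 1034.96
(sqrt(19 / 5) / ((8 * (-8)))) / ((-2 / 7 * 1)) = 0.11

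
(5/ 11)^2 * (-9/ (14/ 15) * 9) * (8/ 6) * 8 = -162000/ 847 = -191.26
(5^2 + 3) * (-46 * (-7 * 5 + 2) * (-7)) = -297528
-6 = -6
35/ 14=5/ 2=2.50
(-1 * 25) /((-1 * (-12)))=-25 /12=-2.08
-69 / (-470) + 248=116629 / 470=248.15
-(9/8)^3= -729/512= -1.42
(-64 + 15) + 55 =6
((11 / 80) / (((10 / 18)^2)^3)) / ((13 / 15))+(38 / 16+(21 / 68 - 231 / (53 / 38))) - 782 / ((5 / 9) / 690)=-2844506567258497 / 2928250000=-971401.54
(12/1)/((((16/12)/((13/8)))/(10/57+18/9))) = 1209/38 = 31.82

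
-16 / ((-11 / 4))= 5.82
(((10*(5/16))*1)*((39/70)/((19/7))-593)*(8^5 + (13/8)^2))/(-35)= 1734487.79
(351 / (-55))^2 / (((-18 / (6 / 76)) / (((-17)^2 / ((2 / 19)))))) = -11868363 / 24200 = -490.43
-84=-84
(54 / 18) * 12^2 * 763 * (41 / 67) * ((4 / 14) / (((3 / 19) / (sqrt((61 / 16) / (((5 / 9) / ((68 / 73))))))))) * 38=1393898976 * sqrt(378505) / 24455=35067066.93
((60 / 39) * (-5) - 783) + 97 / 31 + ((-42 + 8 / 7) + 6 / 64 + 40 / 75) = -1120898399 / 1354080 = -827.79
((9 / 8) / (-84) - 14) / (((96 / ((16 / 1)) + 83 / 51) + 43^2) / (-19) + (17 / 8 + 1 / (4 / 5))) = 3041691 / 20477548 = 0.15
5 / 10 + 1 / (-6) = 1 / 3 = 0.33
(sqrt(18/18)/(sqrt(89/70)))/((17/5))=5 * sqrt(6230)/1513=0.26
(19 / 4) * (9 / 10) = 171 / 40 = 4.28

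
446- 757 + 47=-264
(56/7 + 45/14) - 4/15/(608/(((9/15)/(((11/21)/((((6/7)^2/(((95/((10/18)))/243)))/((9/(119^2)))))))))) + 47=39881042/694925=57.39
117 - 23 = 94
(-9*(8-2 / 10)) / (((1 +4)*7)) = -351 / 175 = -2.01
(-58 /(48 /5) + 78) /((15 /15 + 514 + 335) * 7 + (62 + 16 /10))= 8635 /721632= 0.01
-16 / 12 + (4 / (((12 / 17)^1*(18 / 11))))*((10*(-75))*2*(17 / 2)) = -44154.11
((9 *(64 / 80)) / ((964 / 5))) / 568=9 / 136888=0.00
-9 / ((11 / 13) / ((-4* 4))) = 1872 / 11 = 170.18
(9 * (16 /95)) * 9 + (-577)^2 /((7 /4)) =126522092 /665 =190258.78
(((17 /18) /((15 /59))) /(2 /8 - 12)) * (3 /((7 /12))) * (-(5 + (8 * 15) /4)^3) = 9829400 /141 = 69712.06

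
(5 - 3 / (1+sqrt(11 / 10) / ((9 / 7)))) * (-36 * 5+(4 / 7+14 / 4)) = 2647725 / 3794 - 66501 * sqrt(110) / 542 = -588.97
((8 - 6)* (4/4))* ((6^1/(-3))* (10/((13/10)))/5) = -80/13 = -6.15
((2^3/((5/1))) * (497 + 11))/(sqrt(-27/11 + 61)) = 2032 * sqrt(1771)/805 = 106.23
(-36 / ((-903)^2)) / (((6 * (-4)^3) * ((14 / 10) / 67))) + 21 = 1278561647 / 60883872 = 21.00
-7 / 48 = -0.15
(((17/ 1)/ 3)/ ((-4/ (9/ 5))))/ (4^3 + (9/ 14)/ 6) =-357/ 8975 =-0.04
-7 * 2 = -14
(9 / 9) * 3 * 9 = 27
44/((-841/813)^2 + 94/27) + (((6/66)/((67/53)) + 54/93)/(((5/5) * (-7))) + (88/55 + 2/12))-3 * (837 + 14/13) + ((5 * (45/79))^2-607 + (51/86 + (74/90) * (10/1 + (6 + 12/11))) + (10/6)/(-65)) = -699561956136983058932419/226603820809936685115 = -3087.16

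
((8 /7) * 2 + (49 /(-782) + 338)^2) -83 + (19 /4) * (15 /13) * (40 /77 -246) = 758614237429 /6726764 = 112775.51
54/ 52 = 27/ 26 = 1.04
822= 822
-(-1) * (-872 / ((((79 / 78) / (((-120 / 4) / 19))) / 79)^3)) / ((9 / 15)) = 18621420480000 / 6859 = 2714888537.69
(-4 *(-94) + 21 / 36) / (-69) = -4519 / 828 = -5.46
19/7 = 2.71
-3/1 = -3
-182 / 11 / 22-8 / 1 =-1059 / 121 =-8.75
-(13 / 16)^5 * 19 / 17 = -0.40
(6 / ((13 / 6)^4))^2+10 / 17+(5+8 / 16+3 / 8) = 725250703695 / 110939378056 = 6.54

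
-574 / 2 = -287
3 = 3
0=0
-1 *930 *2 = -1860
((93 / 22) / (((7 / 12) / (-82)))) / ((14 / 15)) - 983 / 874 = -300460417 / 471086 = -637.80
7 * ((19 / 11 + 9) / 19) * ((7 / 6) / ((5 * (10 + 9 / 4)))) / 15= 236 / 47025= 0.01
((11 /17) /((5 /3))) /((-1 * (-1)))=33 /85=0.39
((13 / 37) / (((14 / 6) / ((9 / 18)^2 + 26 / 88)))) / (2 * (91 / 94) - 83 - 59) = -10998 / 18754967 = -0.00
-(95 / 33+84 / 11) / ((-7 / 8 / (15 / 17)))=10.60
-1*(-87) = 87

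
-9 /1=-9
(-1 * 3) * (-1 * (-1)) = -3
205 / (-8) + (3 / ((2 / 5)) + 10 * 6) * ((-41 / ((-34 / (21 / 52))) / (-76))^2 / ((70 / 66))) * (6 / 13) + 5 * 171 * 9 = 1800093650325439 / 234711872512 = 7669.38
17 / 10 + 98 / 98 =27 / 10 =2.70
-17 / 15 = -1.13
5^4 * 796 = 497500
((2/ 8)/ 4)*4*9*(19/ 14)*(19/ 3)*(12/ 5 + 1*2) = 11913/ 140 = 85.09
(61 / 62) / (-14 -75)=-0.01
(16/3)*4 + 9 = 91/3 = 30.33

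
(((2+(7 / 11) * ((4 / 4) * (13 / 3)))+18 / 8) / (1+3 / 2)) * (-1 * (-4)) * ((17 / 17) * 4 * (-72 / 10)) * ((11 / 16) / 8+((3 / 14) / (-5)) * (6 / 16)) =-34743 / 1540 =-22.56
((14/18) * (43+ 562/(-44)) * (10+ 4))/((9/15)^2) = 814625/891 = 914.28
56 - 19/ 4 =205/ 4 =51.25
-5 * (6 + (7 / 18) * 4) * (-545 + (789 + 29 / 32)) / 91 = -666145 / 6552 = -101.67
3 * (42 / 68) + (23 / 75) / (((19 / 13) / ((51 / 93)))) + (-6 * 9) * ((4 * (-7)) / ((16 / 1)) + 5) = -130318189 / 750975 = -173.53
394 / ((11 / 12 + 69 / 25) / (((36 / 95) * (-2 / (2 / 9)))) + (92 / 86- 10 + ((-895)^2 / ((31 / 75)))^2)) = 0.00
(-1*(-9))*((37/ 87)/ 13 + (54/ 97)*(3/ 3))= 193989/ 36569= 5.30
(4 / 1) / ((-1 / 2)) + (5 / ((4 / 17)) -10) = 13 / 4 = 3.25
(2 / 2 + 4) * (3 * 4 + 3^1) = 75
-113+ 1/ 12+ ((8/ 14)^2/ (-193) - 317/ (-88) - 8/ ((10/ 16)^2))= -8101378451/ 62416200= -129.80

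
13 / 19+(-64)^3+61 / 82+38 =-408358923 / 1558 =-262104.57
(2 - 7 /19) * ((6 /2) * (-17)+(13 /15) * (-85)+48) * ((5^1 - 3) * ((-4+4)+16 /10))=-22816 /57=-400.28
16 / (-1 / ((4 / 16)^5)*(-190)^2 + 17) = -16 / 36966383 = -0.00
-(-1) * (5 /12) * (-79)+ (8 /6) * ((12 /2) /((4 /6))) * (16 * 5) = 11125 /12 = 927.08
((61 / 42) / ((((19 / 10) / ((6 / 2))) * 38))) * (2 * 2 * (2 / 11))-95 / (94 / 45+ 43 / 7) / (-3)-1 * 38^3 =-54868.11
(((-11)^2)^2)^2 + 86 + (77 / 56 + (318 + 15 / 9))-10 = 5144622673 / 24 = 214359278.04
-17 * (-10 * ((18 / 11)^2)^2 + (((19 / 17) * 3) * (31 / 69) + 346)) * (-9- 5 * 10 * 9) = 2152117.13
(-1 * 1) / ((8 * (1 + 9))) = -1 / 80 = -0.01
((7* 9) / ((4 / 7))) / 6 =147 / 8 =18.38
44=44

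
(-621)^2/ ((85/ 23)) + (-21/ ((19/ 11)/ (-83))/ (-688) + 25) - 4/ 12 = 347913175253/ 3333360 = 104373.12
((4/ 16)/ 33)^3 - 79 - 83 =-372594815/ 2299968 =-162.00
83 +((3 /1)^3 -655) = -545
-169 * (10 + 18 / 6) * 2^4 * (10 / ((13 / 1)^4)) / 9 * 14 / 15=-1.28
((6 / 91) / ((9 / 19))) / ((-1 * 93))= -38 / 25389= -0.00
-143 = -143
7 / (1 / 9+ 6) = 63 / 55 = 1.15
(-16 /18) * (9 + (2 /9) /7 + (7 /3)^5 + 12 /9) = -1082240 /15309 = -70.69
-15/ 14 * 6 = -45/ 7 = -6.43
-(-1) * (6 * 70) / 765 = 28 / 51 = 0.55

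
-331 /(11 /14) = -421.27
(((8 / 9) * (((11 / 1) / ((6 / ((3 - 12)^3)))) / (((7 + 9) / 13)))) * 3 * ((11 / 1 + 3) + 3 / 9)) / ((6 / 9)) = -498069 / 8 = -62258.62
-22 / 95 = -0.23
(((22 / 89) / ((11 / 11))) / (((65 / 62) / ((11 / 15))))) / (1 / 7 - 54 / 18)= -26257 / 433875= -0.06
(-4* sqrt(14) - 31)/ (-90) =2* sqrt(14)/ 45 + 31/ 90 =0.51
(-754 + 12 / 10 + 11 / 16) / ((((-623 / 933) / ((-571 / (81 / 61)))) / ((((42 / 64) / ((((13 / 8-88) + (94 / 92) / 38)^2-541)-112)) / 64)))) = -124469229131620601 / 170496541891791360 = -0.73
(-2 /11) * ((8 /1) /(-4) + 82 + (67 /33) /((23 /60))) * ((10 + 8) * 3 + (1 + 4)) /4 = -636610 /2783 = -228.75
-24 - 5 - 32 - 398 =-459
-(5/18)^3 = -125/5832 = -0.02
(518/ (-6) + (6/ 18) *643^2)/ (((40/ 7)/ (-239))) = -23042229/ 4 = -5760557.25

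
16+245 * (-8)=-1944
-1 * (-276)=276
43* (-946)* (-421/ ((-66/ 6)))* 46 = -71615468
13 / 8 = 1.62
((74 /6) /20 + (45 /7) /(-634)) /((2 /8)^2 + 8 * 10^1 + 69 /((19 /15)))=6137228 /1361323215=0.00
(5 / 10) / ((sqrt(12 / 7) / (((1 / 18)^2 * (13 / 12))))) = 13 * sqrt(21) / 46656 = 0.00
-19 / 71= -0.27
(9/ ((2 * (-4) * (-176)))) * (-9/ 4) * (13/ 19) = -1053/ 107008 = -0.01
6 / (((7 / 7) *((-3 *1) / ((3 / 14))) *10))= -3 / 70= -0.04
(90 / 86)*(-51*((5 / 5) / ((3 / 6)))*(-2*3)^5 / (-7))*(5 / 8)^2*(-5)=69710625 / 301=231596.76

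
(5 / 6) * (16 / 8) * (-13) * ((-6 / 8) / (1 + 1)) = 65 / 8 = 8.12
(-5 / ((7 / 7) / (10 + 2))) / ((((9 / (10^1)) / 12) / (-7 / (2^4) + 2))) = -1250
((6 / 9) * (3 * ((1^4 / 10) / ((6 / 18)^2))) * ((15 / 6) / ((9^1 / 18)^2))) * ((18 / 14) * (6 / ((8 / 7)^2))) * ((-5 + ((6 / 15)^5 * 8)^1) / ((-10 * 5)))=10.46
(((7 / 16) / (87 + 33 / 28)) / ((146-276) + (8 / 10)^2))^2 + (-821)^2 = 286375821382956721 / 424864097856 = 674041.00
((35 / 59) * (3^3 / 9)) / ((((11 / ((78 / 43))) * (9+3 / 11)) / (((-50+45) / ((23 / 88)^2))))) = -52852800 / 22815241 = -2.32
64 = 64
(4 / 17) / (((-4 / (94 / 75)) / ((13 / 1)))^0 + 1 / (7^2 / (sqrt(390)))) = 0.17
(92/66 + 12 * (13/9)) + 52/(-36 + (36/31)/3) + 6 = 70639/3036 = 23.27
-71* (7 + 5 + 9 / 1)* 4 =-5964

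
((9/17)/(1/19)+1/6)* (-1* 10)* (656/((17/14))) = -47894560/867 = -55241.71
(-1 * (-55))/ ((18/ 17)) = 935/ 18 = 51.94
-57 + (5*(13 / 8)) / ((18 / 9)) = -847 / 16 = -52.94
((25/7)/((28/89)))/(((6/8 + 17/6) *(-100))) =-267/8428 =-0.03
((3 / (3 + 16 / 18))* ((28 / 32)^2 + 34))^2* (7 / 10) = 503.49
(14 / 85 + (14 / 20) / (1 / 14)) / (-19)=-847 / 1615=-0.52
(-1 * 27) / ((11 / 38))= -1026 / 11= -93.27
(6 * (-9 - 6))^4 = 65610000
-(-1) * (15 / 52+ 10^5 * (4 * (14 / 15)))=58240045 / 156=373333.62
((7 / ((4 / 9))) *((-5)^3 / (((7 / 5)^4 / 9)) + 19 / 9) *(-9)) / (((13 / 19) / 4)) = 1074308526 / 4459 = 240930.37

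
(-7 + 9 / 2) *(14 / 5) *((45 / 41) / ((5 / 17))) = -1071 / 41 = -26.12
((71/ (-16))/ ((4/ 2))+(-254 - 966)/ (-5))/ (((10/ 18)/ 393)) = 27365769/ 160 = 171036.06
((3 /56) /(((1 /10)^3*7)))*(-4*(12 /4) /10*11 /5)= -990 /49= -20.20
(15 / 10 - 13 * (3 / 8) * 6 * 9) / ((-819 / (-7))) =-349 / 156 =-2.24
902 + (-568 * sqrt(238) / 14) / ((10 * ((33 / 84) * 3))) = 902 -568 * sqrt(238) / 165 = 848.89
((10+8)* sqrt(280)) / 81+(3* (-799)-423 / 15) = -12126 / 5+4* sqrt(70) / 9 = -2421.48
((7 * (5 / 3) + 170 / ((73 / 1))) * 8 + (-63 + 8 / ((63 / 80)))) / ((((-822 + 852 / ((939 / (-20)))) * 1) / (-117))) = 8.23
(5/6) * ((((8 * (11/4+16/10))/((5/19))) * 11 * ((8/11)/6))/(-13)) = -2204/195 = -11.30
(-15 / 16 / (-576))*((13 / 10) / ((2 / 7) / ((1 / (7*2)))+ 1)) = 0.00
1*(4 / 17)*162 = 648 / 17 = 38.12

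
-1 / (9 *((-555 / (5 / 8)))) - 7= -55943 / 7992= -7.00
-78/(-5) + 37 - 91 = -38.40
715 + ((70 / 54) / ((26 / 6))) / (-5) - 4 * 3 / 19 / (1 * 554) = 440238722 / 615771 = 714.94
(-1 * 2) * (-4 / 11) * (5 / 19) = 40 / 209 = 0.19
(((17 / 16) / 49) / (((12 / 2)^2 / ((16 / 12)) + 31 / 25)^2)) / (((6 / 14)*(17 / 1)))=625 / 167474496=0.00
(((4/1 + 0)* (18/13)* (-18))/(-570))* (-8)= -1728/1235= -1.40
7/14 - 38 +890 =1705/2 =852.50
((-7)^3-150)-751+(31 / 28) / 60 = -2089889 / 1680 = -1243.98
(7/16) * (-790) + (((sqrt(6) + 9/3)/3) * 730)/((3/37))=27010 * sqrt(6)/9 + 207785/24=16008.90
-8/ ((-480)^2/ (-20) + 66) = 4/ 5727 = 0.00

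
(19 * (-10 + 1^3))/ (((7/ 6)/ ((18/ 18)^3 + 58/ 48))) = -9063/ 28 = -323.68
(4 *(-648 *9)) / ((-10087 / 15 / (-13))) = -4548960 / 10087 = -450.97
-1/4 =-0.25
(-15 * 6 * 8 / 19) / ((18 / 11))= -440 / 19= -23.16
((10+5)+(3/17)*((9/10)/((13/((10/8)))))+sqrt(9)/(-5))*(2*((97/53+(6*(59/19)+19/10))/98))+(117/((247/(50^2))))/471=889567470723/97831661200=9.09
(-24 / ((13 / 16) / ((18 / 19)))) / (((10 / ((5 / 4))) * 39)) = -288 / 3211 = -0.09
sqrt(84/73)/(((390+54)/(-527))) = -527*sqrt(1533)/16206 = -1.27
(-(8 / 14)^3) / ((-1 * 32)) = 2 / 343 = 0.01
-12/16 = -3/4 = -0.75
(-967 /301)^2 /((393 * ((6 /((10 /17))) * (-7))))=-4675445 /12711410901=-0.00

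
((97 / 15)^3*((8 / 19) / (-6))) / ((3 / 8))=-29205536 / 577125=-50.61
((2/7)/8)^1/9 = 1/252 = 0.00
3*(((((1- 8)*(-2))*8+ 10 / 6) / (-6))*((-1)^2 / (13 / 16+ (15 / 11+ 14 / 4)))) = -30008 / 2997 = -10.01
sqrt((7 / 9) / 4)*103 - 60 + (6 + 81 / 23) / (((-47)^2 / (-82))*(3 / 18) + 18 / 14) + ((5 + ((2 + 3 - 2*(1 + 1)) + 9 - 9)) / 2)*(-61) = -62428851 / 253805 + 103*sqrt(7) / 6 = -200.55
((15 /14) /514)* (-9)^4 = 98415 /7196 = 13.68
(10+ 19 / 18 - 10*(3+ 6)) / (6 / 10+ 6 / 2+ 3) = -7105 / 594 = -11.96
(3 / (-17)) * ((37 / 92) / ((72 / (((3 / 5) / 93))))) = -37 / 5818080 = -0.00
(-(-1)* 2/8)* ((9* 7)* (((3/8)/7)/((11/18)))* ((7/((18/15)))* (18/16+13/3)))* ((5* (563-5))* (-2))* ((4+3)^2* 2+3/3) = -1554246225/64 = -24285097.27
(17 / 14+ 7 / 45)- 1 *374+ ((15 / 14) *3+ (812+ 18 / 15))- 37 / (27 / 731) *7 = -6207139 / 945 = -6568.40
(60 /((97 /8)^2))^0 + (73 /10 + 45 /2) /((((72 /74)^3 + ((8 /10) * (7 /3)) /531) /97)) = 1166588913061 /373033324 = 3127.30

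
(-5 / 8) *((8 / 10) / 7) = -1 / 14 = -0.07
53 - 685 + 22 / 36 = -11365 / 18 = -631.39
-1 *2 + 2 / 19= -36 / 19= -1.89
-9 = -9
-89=-89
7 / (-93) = -7 / 93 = -0.08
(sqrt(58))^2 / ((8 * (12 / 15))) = 145 / 16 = 9.06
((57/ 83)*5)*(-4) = -13.73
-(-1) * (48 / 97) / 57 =16 / 1843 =0.01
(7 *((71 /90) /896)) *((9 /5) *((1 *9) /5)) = 639 /32000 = 0.02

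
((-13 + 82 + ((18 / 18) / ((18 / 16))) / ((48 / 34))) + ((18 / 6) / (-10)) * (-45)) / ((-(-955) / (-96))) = -8.36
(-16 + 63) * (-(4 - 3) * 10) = -470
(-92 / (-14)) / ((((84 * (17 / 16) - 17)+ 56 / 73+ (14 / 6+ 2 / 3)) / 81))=362664 / 51793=7.00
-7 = -7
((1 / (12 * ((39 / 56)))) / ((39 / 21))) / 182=7 / 19773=0.00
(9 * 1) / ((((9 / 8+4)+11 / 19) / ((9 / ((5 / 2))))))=8208 / 1445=5.68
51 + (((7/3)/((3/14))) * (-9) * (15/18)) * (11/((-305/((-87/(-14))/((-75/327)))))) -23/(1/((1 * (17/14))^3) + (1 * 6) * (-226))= -292326737299/10155408100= -28.79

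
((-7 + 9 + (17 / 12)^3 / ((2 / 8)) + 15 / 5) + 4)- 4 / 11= 95083 / 4752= 20.01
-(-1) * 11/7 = 11/7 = 1.57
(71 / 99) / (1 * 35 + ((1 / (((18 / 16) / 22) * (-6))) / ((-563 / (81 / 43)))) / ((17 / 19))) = 29220263 / 1426527729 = 0.02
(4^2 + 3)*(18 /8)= 171 /4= 42.75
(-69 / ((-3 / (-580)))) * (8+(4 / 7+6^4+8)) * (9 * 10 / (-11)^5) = 11031112800 / 1127357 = 9784.93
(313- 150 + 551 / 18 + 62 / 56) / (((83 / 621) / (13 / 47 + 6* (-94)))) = -12815105385 / 15604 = -821270.53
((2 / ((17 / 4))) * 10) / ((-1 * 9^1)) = -80 / 153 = -0.52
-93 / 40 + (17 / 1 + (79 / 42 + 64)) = 80.56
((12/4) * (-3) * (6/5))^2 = 2916/25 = 116.64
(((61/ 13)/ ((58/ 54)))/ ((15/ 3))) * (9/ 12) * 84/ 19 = 2.90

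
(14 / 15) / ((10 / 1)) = 7 / 75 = 0.09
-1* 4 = -4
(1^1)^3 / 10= 1 / 10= 0.10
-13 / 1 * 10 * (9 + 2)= -1430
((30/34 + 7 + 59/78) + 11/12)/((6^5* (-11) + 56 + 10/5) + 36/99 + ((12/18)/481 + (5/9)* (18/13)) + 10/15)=-10313787/92259932144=-0.00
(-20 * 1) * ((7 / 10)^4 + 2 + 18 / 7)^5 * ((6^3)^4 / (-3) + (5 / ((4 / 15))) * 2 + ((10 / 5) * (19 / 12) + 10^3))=1572420425358501516943286690965304283 / 42017500000000000000000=37422988644219.71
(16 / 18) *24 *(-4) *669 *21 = -1198848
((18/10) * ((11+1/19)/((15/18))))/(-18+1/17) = -38556/28975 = -1.33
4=4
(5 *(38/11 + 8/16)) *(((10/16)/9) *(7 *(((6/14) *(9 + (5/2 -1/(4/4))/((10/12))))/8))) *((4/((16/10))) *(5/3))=32625/1408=23.17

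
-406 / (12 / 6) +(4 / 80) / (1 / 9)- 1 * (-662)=9189 / 20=459.45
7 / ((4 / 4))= 7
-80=-80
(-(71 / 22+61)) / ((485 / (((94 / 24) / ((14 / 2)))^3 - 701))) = 5928629447 / 63880320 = 92.81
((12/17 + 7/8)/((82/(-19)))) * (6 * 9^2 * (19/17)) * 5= -94302225/94792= -994.83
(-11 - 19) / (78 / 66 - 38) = 22 / 27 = 0.81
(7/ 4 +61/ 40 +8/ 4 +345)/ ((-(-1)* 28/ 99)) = 1387089/ 1120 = 1238.47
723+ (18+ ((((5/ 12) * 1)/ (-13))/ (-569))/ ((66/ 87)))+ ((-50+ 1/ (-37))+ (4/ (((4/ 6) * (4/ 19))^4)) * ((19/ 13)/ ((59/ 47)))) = 6926094962824393/ 545661422592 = 12693.03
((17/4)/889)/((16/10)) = 85/28448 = 0.00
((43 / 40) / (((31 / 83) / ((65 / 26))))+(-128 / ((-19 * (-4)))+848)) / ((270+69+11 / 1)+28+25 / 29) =2.25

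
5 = 5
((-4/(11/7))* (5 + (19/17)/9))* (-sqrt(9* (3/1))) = 21952* sqrt(3)/561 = 67.78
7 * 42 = 294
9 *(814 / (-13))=-7326 / 13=-563.54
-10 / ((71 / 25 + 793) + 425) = -250 / 30521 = -0.01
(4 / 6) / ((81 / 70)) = 140 / 243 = 0.58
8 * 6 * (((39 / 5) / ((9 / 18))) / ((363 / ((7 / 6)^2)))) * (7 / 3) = 35672 / 5445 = 6.55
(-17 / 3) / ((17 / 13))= -4.33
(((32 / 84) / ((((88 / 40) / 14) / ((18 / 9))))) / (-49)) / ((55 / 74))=-2368 / 17787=-0.13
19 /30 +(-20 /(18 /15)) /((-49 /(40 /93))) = 106583 /136710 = 0.78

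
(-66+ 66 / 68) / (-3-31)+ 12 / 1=16083 / 1156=13.91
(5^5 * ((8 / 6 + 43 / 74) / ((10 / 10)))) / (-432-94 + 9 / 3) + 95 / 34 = -8531545 / 986901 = -8.64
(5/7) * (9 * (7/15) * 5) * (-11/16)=-165/16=-10.31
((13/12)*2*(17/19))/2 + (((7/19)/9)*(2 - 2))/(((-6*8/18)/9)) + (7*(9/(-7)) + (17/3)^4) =6298159/6156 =1023.09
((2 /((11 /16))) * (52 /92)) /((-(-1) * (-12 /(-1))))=104 /759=0.14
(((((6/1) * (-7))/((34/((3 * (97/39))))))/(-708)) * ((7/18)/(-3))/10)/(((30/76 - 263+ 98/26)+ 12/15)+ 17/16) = 90307/137511820557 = 0.00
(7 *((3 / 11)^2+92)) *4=311948 / 121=2578.08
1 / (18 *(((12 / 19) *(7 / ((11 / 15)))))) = 209 / 22680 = 0.01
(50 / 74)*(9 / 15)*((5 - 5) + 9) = 135 / 37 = 3.65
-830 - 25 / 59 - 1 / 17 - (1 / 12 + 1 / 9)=-29994085 / 36108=-830.68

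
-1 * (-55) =55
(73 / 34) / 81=73 / 2754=0.03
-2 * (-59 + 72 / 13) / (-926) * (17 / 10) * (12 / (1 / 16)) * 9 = -2041632 / 6019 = -339.20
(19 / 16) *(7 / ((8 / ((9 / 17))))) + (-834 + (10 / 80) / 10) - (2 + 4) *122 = -17031959 / 10880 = -1565.44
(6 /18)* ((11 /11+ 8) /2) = 3 /2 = 1.50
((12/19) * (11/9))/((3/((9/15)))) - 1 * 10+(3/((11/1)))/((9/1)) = -10257/1045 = -9.82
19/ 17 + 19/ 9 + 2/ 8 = 2129/ 612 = 3.48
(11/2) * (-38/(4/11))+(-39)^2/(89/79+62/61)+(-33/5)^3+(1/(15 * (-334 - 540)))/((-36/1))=-807829010521/5297751000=-152.49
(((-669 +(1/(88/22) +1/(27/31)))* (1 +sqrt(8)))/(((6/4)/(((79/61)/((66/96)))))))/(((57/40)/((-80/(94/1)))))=72908531200/145606329 +145817062400* sqrt(2)/145606329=1916.98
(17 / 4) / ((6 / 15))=85 / 8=10.62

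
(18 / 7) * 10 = 180 / 7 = 25.71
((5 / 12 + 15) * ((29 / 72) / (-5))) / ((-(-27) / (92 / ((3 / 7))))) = -172753 / 17496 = -9.87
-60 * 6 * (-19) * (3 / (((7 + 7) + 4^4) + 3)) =75.16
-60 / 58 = -30 / 29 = -1.03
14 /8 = 7 /4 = 1.75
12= 12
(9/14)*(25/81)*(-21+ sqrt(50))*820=-10250/3+ 51250*sqrt(2)/63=-2266.22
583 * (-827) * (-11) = 5303551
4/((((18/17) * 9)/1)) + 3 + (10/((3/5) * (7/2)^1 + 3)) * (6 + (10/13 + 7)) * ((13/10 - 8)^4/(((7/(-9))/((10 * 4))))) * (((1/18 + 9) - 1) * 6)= -16945923567463/125307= -135235250.76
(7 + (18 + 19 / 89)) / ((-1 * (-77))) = 204 / 623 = 0.33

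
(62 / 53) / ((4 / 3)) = 93 / 106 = 0.88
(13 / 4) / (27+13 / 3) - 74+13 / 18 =-247621 / 3384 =-73.17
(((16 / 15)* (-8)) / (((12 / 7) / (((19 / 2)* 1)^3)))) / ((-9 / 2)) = 384104 / 405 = 948.40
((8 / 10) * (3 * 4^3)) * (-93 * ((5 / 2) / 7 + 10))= -1035648 / 7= -147949.71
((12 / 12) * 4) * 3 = 12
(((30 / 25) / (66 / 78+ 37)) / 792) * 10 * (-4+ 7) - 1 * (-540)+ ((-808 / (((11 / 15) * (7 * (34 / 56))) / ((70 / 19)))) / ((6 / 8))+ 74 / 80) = -732.59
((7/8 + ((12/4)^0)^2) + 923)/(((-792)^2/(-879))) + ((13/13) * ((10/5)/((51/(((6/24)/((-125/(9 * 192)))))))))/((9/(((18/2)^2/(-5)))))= -18698363107/17772480000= -1.05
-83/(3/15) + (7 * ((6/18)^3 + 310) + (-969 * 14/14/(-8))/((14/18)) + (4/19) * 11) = 54965489/28728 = 1913.31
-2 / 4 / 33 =-0.02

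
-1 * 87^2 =-7569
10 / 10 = 1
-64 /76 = -16 /19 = -0.84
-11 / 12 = -0.92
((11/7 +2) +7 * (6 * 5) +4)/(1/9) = 13707/7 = 1958.14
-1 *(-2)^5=32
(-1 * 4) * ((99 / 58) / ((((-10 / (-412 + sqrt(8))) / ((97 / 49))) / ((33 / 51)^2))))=-231.55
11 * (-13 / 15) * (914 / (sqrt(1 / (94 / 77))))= -11882 * sqrt(7238) / 105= -9627.41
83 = 83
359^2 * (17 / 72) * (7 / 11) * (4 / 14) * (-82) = -89830057 / 198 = -453687.16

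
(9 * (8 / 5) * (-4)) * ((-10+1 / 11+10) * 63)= -18144 / 55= -329.89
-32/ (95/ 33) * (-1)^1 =1056/ 95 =11.12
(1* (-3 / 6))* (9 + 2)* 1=-11 / 2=-5.50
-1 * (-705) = 705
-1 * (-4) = 4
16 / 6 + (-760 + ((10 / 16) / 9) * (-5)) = -54553 / 72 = -757.68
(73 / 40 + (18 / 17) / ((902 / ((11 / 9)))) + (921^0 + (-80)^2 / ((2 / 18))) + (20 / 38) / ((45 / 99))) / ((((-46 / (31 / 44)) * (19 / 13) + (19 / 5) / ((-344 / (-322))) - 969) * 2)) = -528776804111491 / 19476501447716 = -27.15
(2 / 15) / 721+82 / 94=0.87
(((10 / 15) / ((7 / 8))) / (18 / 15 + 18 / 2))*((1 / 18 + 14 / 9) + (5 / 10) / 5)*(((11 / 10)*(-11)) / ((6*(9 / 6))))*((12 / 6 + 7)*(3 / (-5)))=10648 / 11475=0.93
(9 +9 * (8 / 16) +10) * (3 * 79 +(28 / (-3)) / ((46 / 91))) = 708713 / 138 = 5135.60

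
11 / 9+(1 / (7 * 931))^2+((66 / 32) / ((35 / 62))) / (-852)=5288591749117 / 4342264587360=1.22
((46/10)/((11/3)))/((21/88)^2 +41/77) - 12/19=1.50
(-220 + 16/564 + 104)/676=-4088/23829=-0.17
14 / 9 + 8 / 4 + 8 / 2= 68 / 9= 7.56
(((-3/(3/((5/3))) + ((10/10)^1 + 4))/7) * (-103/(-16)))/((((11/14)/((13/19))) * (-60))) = -1339/30096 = -0.04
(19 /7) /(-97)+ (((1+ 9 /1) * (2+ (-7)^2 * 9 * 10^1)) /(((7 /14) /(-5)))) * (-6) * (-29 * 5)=-260630076019 /679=-383844000.03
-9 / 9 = -1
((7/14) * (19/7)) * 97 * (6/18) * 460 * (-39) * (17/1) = -93679690/7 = -13382812.86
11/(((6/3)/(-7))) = -77/2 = -38.50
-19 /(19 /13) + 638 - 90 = 535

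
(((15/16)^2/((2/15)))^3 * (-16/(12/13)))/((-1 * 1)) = 166587890625/33554432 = 4964.71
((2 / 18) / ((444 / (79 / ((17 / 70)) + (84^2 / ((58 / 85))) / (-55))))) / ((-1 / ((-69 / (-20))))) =-8561497 / 72234360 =-0.12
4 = 4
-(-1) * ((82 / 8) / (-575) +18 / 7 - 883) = -14175187 / 16100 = -880.45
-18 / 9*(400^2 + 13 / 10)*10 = -3200026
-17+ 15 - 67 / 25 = -117 / 25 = -4.68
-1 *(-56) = 56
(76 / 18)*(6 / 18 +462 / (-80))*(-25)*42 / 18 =434245 / 324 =1340.26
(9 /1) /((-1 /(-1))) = 9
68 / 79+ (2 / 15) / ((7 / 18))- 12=-29852 / 2765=-10.80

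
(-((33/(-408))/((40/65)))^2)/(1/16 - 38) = 20449/44908288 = 0.00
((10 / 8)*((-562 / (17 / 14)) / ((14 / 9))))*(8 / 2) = -25290 / 17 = -1487.65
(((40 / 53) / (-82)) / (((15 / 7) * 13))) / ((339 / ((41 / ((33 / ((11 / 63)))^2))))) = -4 / 3575738439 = -0.00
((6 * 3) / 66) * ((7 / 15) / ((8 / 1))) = 7 / 440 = 0.02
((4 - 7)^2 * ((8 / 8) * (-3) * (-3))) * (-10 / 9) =-90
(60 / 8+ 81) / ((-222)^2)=59 / 32856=0.00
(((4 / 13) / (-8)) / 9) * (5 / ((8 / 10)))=-25 / 936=-0.03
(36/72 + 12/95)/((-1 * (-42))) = 17/1140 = 0.01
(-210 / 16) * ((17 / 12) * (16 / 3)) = -595 / 6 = -99.17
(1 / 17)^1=1 / 17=0.06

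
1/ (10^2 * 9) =1/ 900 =0.00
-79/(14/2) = -79/7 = -11.29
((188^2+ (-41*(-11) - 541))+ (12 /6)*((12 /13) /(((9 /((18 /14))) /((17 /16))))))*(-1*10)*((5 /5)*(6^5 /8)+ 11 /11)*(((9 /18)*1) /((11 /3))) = -13377941715 /286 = -46776019.98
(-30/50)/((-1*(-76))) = -3/380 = -0.01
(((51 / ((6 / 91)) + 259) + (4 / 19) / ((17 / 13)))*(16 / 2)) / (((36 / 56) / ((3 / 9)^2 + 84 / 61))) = 1606374392 / 83997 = 19124.19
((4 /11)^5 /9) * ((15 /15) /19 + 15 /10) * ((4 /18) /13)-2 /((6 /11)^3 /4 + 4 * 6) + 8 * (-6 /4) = -207633779437433 /17183711854881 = -12.08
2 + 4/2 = 4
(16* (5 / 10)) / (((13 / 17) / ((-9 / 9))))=-10.46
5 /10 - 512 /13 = -1011 /26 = -38.88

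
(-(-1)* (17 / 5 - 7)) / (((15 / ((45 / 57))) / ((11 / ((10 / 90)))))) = -1782 / 95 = -18.76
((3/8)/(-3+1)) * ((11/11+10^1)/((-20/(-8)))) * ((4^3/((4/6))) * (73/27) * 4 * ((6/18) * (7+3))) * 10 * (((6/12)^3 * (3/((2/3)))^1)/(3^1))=-5353.33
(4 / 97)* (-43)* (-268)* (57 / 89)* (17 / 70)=22333512 / 302155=73.91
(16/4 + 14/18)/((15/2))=0.64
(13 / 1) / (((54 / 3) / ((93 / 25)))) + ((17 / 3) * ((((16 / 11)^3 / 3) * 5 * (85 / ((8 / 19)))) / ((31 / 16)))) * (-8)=-449772835451 / 18567450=-24223.73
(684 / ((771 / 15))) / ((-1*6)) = -570 / 257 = -2.22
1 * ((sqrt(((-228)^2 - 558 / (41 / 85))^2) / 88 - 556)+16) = 67797 / 1804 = 37.58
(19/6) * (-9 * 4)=-114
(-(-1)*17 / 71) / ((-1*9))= -17 / 639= -0.03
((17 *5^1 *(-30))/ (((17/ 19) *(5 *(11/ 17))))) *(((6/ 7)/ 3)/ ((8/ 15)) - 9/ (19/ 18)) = 7038.99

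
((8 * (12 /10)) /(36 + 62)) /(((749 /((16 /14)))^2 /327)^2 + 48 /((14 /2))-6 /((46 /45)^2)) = 5560609112064 /97935798355792468085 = 0.00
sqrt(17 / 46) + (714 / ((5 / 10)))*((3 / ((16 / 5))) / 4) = 335.30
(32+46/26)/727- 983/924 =-8884697/8732724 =-1.02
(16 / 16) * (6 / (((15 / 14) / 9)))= 252 / 5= 50.40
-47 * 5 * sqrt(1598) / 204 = -235 * sqrt(1598) / 204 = -46.05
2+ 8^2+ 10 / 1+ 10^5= 100076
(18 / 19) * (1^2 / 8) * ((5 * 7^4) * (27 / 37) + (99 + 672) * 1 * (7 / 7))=1586979 / 1406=1128.72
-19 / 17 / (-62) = 19 / 1054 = 0.02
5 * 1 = 5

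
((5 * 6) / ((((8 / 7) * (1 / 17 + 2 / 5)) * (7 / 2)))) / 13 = 425 / 338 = 1.26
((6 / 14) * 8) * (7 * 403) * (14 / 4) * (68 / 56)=41106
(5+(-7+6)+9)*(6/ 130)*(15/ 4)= 9/ 4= 2.25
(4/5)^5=1024/3125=0.33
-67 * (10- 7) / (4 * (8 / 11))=-2211 / 32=-69.09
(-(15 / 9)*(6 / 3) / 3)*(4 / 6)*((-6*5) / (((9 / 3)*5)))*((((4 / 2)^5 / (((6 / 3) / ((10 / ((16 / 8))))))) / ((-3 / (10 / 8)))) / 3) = -4000 / 243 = -16.46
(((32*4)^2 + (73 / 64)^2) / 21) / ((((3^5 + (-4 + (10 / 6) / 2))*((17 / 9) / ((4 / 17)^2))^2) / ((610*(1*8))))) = 3316112276130 / 243137732537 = 13.64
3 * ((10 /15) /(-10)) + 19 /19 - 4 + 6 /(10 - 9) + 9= 59 /5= 11.80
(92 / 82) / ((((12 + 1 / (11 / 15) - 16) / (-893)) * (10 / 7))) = 1581503 / 5945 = 266.02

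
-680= -680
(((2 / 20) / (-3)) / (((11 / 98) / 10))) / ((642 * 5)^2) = -49 / 170017650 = -0.00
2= 2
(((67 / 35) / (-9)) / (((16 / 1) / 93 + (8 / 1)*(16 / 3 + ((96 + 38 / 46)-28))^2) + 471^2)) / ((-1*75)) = 1098733 / 102992702649375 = 0.00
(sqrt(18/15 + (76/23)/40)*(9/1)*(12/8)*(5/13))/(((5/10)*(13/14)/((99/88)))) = 8505*sqrt(2714)/31096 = 14.25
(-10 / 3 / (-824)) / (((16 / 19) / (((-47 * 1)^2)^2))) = 463569695 / 19776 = 23441.02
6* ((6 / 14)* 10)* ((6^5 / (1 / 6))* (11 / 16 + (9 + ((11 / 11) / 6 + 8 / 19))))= 1639550160 / 133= 12327444.81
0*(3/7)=0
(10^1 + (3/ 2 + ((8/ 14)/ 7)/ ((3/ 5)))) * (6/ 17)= 3421/ 833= 4.11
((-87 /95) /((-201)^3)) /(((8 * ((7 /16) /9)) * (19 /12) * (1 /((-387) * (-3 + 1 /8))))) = 774387 /3800140505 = 0.00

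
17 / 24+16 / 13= 605 / 312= 1.94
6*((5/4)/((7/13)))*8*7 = 780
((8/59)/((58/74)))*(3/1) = 888/1711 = 0.52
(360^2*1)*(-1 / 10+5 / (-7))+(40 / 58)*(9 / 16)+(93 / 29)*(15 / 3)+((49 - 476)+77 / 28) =-21505669 / 203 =-105939.26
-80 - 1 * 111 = -191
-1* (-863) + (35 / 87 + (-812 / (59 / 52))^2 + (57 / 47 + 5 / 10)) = 14604907352519 / 28467618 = 513035.81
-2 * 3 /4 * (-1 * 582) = 873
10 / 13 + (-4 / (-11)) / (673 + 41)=39296 / 51051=0.77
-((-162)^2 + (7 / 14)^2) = -104977 / 4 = -26244.25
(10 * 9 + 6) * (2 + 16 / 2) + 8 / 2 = 964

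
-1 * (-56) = 56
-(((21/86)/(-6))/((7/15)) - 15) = 2595/172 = 15.09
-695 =-695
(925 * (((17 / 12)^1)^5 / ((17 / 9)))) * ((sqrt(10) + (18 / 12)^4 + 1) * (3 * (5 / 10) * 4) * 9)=77256925 * sqrt(10) / 512 + 7493921725 / 8192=1391949.13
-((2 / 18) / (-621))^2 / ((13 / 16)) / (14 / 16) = -0.00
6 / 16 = 3 / 8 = 0.38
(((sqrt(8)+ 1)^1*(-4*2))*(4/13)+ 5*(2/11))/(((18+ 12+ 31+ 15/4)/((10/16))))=-160*sqrt(2)/3367 - 15/1001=-0.08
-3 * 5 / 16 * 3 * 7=-315 / 16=-19.69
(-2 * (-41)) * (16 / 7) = 1312 / 7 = 187.43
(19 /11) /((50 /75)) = 57 /22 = 2.59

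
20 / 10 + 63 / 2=67 / 2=33.50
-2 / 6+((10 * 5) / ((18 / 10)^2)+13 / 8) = 10837 / 648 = 16.72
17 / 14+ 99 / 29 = 4.63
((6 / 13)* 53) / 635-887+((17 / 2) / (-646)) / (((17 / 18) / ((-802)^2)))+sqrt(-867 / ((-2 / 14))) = -26258383631 / 2666365+17* sqrt(21) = -9770.10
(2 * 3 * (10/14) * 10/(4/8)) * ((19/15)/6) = 380/21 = 18.10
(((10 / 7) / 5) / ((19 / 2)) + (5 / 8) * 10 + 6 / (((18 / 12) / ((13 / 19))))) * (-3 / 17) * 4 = -14391 / 2261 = -6.36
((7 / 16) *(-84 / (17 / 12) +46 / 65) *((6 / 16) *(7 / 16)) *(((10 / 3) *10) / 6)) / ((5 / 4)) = -1586081 / 84864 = -18.69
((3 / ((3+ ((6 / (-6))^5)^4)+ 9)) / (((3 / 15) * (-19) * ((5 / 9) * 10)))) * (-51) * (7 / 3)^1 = 3213 / 2470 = 1.30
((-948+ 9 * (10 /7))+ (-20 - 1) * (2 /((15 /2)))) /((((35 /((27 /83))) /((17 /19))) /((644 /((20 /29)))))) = -10080393678 /1379875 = -7305.29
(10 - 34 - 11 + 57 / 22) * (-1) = 713 / 22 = 32.41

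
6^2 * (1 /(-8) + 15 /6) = 171 /2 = 85.50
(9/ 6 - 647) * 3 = -3873/ 2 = -1936.50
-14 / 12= -1.17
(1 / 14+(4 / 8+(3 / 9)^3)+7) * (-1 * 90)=-14380 / 21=-684.76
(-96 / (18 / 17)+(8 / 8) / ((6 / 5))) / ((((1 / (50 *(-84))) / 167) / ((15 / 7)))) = 135019500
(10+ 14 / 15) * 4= 656 / 15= 43.73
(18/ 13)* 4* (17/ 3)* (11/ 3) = 1496/ 13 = 115.08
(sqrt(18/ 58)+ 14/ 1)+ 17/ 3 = 3 * sqrt(29)/ 29+ 59/ 3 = 20.22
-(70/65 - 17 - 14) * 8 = 3112/13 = 239.38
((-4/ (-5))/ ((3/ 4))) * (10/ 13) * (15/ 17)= 160/ 221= 0.72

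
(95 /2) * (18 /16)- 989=-14969 /16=-935.56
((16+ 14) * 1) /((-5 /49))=-294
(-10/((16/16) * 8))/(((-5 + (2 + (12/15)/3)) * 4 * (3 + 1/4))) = 75/2132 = 0.04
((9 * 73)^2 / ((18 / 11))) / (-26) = -527571 / 52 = -10145.60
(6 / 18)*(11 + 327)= 338 / 3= 112.67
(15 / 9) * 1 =5 / 3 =1.67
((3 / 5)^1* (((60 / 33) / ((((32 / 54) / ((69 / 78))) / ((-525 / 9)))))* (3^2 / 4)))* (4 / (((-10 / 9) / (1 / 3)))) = 586845 / 2288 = 256.49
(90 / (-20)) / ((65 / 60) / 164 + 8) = -8856 / 15757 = -0.56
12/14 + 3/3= 13/7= 1.86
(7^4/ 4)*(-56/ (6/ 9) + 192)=64827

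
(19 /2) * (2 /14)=19 /14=1.36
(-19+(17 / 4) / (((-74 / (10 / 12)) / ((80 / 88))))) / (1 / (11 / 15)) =-13.97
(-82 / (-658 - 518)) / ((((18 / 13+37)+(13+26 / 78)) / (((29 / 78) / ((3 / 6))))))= 1189 / 1185996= 0.00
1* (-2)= -2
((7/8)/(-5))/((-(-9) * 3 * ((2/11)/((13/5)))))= -1001/10800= -0.09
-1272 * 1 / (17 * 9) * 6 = -848 / 17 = -49.88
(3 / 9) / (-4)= -1 / 12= -0.08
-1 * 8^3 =-512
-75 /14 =-5.36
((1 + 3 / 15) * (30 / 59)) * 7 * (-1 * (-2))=504 / 59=8.54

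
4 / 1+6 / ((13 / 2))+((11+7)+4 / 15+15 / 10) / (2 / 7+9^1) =7.05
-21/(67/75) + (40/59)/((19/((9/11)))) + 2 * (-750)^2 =929429727795/826177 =1124976.52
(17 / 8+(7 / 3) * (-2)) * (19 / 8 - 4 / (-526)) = -101931 / 16832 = -6.06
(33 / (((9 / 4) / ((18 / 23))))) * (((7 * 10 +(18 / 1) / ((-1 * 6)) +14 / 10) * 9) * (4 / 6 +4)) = 3792096 / 115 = 32974.75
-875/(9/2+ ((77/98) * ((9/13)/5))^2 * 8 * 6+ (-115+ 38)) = 362293750/29783401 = 12.16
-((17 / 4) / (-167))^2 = -289 / 446224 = -0.00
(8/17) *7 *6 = 336/17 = 19.76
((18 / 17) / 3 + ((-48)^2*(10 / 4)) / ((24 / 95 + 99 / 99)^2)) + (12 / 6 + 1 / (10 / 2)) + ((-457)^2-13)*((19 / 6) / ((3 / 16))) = 249989902201 / 70805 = 3530681.48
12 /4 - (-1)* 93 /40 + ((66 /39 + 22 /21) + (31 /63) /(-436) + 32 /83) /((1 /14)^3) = 363213975407 /42339960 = 8578.51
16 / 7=2.29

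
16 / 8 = 2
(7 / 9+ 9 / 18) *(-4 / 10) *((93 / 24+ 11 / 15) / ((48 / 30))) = -12719 / 8640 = -1.47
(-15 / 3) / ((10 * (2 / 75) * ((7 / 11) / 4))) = -825 / 7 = -117.86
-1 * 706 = -706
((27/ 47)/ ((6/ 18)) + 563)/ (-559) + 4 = 78550/ 26273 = 2.99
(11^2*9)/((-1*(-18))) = 121/2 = 60.50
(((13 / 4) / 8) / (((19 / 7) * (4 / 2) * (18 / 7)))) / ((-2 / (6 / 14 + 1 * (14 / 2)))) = -1183 / 10944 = -0.11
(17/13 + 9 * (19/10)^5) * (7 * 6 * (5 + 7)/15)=6119475243/812500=7531.66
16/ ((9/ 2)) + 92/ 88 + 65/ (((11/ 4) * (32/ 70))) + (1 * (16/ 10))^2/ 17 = 863779/ 15300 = 56.46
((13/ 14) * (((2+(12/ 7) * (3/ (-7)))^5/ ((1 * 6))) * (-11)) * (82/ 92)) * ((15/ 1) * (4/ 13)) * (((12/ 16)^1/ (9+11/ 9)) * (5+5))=-17430858586350/ 1046005847047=-16.66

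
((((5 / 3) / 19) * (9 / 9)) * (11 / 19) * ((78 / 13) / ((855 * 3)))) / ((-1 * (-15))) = 22 / 2777895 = 0.00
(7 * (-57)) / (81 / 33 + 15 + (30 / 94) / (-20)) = -275044 / 12021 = -22.88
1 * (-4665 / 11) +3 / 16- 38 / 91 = -6795925 / 16016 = -424.32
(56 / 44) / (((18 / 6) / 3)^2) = 14 / 11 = 1.27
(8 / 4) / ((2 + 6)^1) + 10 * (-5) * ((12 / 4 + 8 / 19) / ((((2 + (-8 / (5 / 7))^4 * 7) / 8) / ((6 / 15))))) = 49308143 / 201232572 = 0.25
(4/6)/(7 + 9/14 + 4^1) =28/489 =0.06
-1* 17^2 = -289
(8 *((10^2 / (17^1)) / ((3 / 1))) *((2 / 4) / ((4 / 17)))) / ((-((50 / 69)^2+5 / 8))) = -253920 / 8761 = -28.98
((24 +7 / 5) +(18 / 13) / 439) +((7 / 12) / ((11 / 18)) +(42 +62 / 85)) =737303869 / 10672090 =69.09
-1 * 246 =-246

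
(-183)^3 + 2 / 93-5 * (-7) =-6128451.98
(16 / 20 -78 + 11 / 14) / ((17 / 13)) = -69537 / 1190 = -58.43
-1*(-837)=837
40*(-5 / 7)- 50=-550 / 7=-78.57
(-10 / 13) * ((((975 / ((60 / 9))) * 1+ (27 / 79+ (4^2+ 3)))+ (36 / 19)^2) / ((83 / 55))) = -5307385325 / 61544002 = -86.24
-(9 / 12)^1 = -3 / 4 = -0.75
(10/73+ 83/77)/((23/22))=13658/11753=1.16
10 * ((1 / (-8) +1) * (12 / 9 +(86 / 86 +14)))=1715 / 12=142.92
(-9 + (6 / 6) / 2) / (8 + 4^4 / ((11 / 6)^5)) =-2737867 / 6558128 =-0.42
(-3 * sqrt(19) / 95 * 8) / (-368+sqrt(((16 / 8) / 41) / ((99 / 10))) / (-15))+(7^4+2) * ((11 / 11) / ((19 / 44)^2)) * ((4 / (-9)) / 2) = -1033824 / 361 - 108 * sqrt(42845) / 587476929505+80660448 * sqrt(19) / 117495385901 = -2863.78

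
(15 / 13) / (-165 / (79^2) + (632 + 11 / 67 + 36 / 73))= 457870965 / 251041541296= 0.00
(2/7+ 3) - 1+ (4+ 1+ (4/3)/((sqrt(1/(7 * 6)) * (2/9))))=51/7+ 6 * sqrt(42)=46.17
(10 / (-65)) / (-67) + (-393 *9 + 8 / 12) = -9240433 / 2613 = -3536.33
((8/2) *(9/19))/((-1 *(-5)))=36/95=0.38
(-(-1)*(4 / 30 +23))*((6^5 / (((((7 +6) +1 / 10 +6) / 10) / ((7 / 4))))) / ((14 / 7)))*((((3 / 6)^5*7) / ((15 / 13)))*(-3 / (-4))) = 17904159 / 1528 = 11717.38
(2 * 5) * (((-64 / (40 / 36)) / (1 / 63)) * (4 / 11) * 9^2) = -11757312 / 11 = -1068846.55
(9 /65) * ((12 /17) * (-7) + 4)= -144 /1105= -0.13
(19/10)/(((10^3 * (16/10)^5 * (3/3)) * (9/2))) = 95/2359296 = 0.00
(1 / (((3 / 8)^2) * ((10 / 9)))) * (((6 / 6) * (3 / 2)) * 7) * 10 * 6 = 4032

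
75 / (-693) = -25 / 231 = -0.11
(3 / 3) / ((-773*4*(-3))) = 1 / 9276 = 0.00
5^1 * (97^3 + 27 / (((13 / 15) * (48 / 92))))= 237310505 / 52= 4563663.56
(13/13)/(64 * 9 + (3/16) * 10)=8/4623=0.00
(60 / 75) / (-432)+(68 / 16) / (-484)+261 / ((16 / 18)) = 76739051 / 261360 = 293.61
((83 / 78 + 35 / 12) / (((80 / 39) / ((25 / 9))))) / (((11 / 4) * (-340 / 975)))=-67275 / 11968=-5.62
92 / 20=23 / 5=4.60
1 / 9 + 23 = 23.11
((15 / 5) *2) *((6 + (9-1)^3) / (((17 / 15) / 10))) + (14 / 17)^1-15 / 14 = 6526741 / 238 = 27423.28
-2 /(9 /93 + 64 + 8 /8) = -31 /1009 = -0.03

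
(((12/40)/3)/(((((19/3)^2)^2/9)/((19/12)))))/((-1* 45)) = -27/1371800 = -0.00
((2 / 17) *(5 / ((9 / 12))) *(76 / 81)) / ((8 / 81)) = 380 / 51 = 7.45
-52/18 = -26/9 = -2.89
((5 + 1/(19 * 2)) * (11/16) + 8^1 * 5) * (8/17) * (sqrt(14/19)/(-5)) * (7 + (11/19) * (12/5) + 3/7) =-38733186 * sqrt(266)/20405525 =-30.96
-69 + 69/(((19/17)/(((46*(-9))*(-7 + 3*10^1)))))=-11170617/19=-587927.21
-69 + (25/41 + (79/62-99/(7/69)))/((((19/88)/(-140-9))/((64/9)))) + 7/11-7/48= 1279811333665819/267764112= 4779622.35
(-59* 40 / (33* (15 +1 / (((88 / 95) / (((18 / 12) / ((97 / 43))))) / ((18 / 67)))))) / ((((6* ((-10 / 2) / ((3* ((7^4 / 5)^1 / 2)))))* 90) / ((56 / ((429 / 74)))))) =30521118312832 / 2516109935625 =12.13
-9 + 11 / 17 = -142 / 17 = -8.35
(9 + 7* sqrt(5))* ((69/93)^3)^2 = 4.11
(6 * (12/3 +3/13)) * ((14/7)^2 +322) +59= 108347/13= 8334.38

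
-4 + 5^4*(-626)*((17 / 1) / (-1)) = 6651246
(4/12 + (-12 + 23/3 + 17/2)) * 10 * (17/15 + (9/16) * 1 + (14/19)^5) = 3410550159/39617584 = 86.09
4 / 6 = 2 / 3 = 0.67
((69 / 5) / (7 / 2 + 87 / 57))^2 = 6874884 / 912025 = 7.54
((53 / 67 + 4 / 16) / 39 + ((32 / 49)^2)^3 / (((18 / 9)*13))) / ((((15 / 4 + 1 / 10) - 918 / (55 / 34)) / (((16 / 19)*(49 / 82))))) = -629693290207960 / 23766279503742607741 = -0.00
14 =14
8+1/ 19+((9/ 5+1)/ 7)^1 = 803/ 95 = 8.45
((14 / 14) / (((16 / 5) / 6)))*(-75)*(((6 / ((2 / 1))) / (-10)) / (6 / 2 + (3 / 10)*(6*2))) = 1125 / 176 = 6.39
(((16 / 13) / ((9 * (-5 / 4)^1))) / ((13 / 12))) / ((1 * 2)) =-128 / 2535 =-0.05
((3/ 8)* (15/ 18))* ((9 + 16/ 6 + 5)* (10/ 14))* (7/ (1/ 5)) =3125/ 24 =130.21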